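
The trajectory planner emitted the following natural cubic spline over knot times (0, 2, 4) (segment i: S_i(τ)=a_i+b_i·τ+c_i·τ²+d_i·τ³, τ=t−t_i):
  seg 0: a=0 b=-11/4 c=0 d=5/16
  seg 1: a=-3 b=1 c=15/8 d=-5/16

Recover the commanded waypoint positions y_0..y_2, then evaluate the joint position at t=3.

y_0=0 y_1=-3 y_2=4
S(3) = -7/16

y_0 = S_0(0) = a_0 = 0
y_1 = S_1(0) = a_1 = -3
y_2 = S_1(2) = 4
t_q=3 is in segment 1 (τ=1); S_1(τ)=-7/16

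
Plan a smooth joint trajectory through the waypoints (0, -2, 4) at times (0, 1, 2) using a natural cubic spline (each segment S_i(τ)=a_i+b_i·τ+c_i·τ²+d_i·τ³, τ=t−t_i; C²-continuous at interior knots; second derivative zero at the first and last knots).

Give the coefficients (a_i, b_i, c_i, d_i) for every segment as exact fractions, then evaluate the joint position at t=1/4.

Δ: Δ0=-2, Δ1=6
row 1: diag=4, rhs=48; c'=1/4, d'=12
back: M1=12
M: M0=0, M1=12, M2=0
seg 0: a=0, c=M0/2=0, d=(M1−M0)/(6·1)=2, b=Δ0−h0·(2M0+M1)/6=-4
seg 1: a=-2, c=M1/2=6, d=(M2−M1)/(6·1)=-2, b=Δ1−h1·(2M1+M2)/6=2
t_q=1/4 → seg 0, τ=1/4; S=0+-4·τ+0·τ²+2·τ³=-31/32

  seg 0: a=0 b=-4 c=0 d=2
  seg 1: a=-2 b=2 c=6 d=-2
S(1/4) = -31/32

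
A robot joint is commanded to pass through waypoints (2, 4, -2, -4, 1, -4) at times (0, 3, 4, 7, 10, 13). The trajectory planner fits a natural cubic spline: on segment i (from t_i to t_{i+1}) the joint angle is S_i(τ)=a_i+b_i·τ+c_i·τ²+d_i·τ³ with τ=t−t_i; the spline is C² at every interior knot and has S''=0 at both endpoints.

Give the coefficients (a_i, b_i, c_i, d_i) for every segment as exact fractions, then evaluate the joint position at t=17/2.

  seg 0: a=2 b=976/283 c=0 d=-2362/7641
  seg 1: a=4 b=-1386/283 c=-2362/849 d=1426/849
  seg 2: a=-2 b=-4604/849 c=1916/849 d=-190/849
  seg 3: a=-4 b=1762/849 c=206/849 d=-965/7641
  seg 4: a=1 b=103/849 c=-253/283 d=253/2547
S(17/2) = -1737/2264

Δ: Δ0=2/3, Δ1=-6, Δ2=-2/3, Δ3=5/3, Δ4=-5/3
row 1: diag=8, rhs=-40; c'=1/8, d'=-5
row 2: denom=8−1·1/8=63/8; d'=(32−1·-5)/(63/8)=296/63
row 3: denom=12−3·8/21=76/7; d'=(14−3·296/63)/(76/7)=-1/114
row 4: denom=12−3·21/76=849/76; d'=(-20−3·-1/114)/(849/76)=-506/283
back: M4=-506/283
back: M3=-1/114−21/76·-506/283=412/849
back: M2=296/63−8/21·412/849=3832/849
back: M1=-5−1/8·3832/849=-4724/849
M: M0=0, M1=-4724/849, M2=3832/849, M3=412/849, M4=-506/283, M5=0
seg 0: a=2, c=M0/2=0, d=(M1−M0)/(6·3)=-2362/7641, b=Δ0−h0·(2M0+M1)/6=976/283
seg 1: a=4, c=M1/2=-2362/849, d=(M2−M1)/(6·1)=1426/849, b=Δ1−h1·(2M1+M2)/6=-1386/283
seg 2: a=-2, c=M2/2=1916/849, d=(M3−M2)/(6·3)=-190/849, b=Δ2−h2·(2M2+M3)/6=-4604/849
seg 3: a=-4, c=M3/2=206/849, d=(M4−M3)/(6·3)=-965/7641, b=Δ3−h3·(2M3+M4)/6=1762/849
seg 4: a=1, c=M4/2=-253/283, d=(M5−M4)/(6·3)=253/2547, b=Δ4−h4·(2M4+M5)/6=103/849
t_q=17/2 → seg 3, τ=3/2; S=-4+1762/849·τ+206/849·τ²+-965/7641·τ³=-1737/2264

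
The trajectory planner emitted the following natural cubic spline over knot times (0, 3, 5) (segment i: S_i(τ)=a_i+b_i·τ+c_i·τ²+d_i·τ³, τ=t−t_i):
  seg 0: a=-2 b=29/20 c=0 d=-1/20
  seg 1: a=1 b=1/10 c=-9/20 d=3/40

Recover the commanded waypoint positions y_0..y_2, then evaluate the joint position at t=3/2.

y_0 = S_0(0) = a_0 = -2
y_1 = S_1(0) = a_1 = 1
y_2 = S_1(2) = 0
t_q=3/2 is in segment 0 (τ=3/2); S_0(τ)=1/160

y_0=-2 y_1=1 y_2=0
S(3/2) = 1/160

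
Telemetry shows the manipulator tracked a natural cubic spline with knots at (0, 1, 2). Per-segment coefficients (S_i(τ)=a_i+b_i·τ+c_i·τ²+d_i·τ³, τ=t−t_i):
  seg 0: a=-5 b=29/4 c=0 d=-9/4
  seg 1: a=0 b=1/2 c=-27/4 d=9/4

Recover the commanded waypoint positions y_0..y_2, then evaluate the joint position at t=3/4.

y_0 = S_0(0) = a_0 = -5
y_1 = S_1(0) = a_1 = 0
y_2 = S_1(1) = -4
t_q=3/4 is in segment 0 (τ=3/4); S_0(τ)=-131/256

y_0=-5 y_1=0 y_2=-4
S(3/4) = -131/256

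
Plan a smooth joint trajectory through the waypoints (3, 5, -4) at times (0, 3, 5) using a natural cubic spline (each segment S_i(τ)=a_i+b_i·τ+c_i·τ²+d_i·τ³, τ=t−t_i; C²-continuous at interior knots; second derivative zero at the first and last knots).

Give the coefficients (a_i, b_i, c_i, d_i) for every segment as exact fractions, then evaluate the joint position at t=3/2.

  seg 0: a=3 b=133/60 c=0 d=-31/180
  seg 1: a=5 b=-73/30 c=-31/20 d=31/120
S(3/2) = 919/160

Δ: Δ0=2/3, Δ1=-9/2
row 1: diag=10, rhs=-31; c'=1/5, d'=-31/10
back: M1=-31/10
M: M0=0, M1=-31/10, M2=0
seg 0: a=3, c=M0/2=0, d=(M1−M0)/(6·3)=-31/180, b=Δ0−h0·(2M0+M1)/6=133/60
seg 1: a=5, c=M1/2=-31/20, d=(M2−M1)/(6·2)=31/120, b=Δ1−h1·(2M1+M2)/6=-73/30
t_q=3/2 → seg 0, τ=3/2; S=3+133/60·τ+0·τ²+-31/180·τ³=919/160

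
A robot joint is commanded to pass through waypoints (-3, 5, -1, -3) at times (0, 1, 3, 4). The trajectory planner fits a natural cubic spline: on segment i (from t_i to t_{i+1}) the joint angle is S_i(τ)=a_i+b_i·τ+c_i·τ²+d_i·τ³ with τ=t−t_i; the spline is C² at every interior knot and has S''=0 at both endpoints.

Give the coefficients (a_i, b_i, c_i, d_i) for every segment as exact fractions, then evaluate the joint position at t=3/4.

  seg 0: a=-3 b=81/8 c=0 d=-17/8
  seg 1: a=5 b=15/4 c=-51/8 d=3/2
  seg 2: a=-1 b=-15/4 c=21/8 d=-7/8
S(3/4) = 1893/512

Δ: Δ0=8, Δ1=-3, Δ2=-2
row 1: diag=6, rhs=-66; c'=1/3, d'=-11
row 2: denom=6−2·1/3=16/3; d'=(6−2·-11)/(16/3)=21/4
back: M2=21/4
back: M1=-11−1/3·21/4=-51/4
M: M0=0, M1=-51/4, M2=21/4, M3=0
seg 0: a=-3, c=M0/2=0, d=(M1−M0)/(6·1)=-17/8, b=Δ0−h0·(2M0+M1)/6=81/8
seg 1: a=5, c=M1/2=-51/8, d=(M2−M1)/(6·2)=3/2, b=Δ1−h1·(2M1+M2)/6=15/4
seg 2: a=-1, c=M2/2=21/8, d=(M3−M2)/(6·1)=-7/8, b=Δ2−h2·(2M2+M3)/6=-15/4
t_q=3/4 → seg 0, τ=3/4; S=-3+81/8·τ+0·τ²+-17/8·τ³=1893/512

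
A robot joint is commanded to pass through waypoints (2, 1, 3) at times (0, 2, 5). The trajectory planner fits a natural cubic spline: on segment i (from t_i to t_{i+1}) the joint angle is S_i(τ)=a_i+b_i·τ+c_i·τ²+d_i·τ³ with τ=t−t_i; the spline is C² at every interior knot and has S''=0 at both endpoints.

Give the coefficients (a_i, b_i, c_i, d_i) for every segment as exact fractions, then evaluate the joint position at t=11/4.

  seg 0: a=2 b=-11/15 c=0 d=7/120
  seg 1: a=1 b=-1/30 c=7/20 d=-7/180
S(11/4) = 1479/1280

Δ: Δ0=-1/2, Δ1=2/3
row 1: diag=10, rhs=7; c'=3/10, d'=7/10
back: M1=7/10
M: M0=0, M1=7/10, M2=0
seg 0: a=2, c=M0/2=0, d=(M1−M0)/(6·2)=7/120, b=Δ0−h0·(2M0+M1)/6=-11/15
seg 1: a=1, c=M1/2=7/20, d=(M2−M1)/(6·3)=-7/180, b=Δ1−h1·(2M1+M2)/6=-1/30
t_q=11/4 → seg 1, τ=3/4; S=1+-1/30·τ+7/20·τ²+-7/180·τ³=1479/1280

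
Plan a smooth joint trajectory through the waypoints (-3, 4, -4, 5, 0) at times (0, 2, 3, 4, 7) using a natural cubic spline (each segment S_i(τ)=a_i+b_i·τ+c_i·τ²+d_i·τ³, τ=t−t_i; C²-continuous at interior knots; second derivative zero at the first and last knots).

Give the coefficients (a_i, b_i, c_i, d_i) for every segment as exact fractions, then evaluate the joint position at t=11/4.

  seg 0: a=-3 b=2444/267 c=0 d=-3019/2136
  seg 1: a=4 b=-4169/534 c=-3019/356 d=8851/1068
  seg 2: a=-4 b=101/1068 c=1458/89 d=-7985/1068
  seg 3: a=5 b=5569/534 c=-2153/356 d=2153/3204
S(11/4) = -71297/22784

Δ: Δ0=7/2, Δ1=-8, Δ2=9, Δ3=-5/3
row 1: diag=6, rhs=-69; c'=1/6, d'=-23/2
row 2: denom=4−1·1/6=23/6; d'=(102−1·-23/2)/(23/6)=681/23
row 3: denom=8−1·6/23=178/23; d'=(-64−1·681/23)/(178/23)=-2153/178
back: M3=-2153/178
back: M2=681/23−6/23·-2153/178=2916/89
back: M1=-23/2−1/6·2916/89=-3019/178
M: M0=0, M1=-3019/178, M2=2916/89, M3=-2153/178, M4=0
seg 0: a=-3, c=M0/2=0, d=(M1−M0)/(6·2)=-3019/2136, b=Δ0−h0·(2M0+M1)/6=2444/267
seg 1: a=4, c=M1/2=-3019/356, d=(M2−M1)/(6·1)=8851/1068, b=Δ1−h1·(2M1+M2)/6=-4169/534
seg 2: a=-4, c=M2/2=1458/89, d=(M3−M2)/(6·1)=-7985/1068, b=Δ2−h2·(2M2+M3)/6=101/1068
seg 3: a=5, c=M3/2=-2153/356, d=(M4−M3)/(6·3)=2153/3204, b=Δ3−h3·(2M3+M4)/6=5569/534
t_q=11/4 → seg 1, τ=3/4; S=4+-4169/534·τ+-3019/356·τ²+8851/1068·τ³=-71297/22784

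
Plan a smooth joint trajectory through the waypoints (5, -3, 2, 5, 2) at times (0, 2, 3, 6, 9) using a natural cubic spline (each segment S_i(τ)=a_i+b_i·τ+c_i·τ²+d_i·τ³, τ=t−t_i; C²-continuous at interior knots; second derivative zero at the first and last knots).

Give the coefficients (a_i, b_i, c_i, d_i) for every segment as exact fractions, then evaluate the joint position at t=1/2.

  seg 0: a=5 b=-123/17 c=0 d=55/68
  seg 1: a=-3 b=42/17 c=165/34 d=-79/34
  seg 2: a=2 b=177/34 c=-36/17 d=73/306
  seg 3: a=5 b=-18/17 c=1/34 d=-1/306
S(1/2) = 807/544

Δ: Δ0=-4, Δ1=5, Δ2=1, Δ3=-1
row 1: diag=6, rhs=54; c'=1/6, d'=9
row 2: denom=8−1·1/6=47/6; d'=(-24−1·9)/(47/6)=-198/47
row 3: denom=12−3·18/47=510/47; d'=(-12−3·-198/47)/(510/47)=1/17
back: M3=1/17
back: M2=-198/47−18/47·1/17=-72/17
back: M1=9−1/6·-72/17=165/17
M: M0=0, M1=165/17, M2=-72/17, M3=1/17, M4=0
seg 0: a=5, c=M0/2=0, d=(M1−M0)/(6·2)=55/68, b=Δ0−h0·(2M0+M1)/6=-123/17
seg 1: a=-3, c=M1/2=165/34, d=(M2−M1)/(6·1)=-79/34, b=Δ1−h1·(2M1+M2)/6=42/17
seg 2: a=2, c=M2/2=-36/17, d=(M3−M2)/(6·3)=73/306, b=Δ2−h2·(2M2+M3)/6=177/34
seg 3: a=5, c=M3/2=1/34, d=(M4−M3)/(6·3)=-1/306, b=Δ3−h3·(2M3+M4)/6=-18/17
t_q=1/2 → seg 0, τ=1/2; S=5+-123/17·τ+0·τ²+55/68·τ³=807/544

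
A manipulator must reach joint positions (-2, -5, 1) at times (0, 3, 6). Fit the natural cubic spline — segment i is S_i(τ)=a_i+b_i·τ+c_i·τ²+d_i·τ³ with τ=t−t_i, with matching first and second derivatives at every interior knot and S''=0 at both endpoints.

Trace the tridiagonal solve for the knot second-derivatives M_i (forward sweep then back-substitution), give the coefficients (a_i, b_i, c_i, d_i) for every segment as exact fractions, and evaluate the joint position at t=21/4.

  seg 0: a=-2 b=-7/4 c=0 d=1/12
  seg 1: a=-5 b=1/2 c=3/4 d=-1/12
S(21/4) = -263/256

Δ: Δ0=-1, Δ1=2
row 1: diag=12, rhs=18; c'=1/4, d'=3/2
back: M1=3/2
M: M0=0, M1=3/2, M2=0
seg 0: a=-2, c=M0/2=0, d=(M1−M0)/(6·3)=1/12, b=Δ0−h0·(2M0+M1)/6=-7/4
seg 1: a=-5, c=M1/2=3/4, d=(M2−M1)/(6·3)=-1/12, b=Δ1−h1·(2M1+M2)/6=1/2
t_q=21/4 → seg 1, τ=9/4; S=-5+1/2·τ+3/4·τ²+-1/12·τ³=-263/256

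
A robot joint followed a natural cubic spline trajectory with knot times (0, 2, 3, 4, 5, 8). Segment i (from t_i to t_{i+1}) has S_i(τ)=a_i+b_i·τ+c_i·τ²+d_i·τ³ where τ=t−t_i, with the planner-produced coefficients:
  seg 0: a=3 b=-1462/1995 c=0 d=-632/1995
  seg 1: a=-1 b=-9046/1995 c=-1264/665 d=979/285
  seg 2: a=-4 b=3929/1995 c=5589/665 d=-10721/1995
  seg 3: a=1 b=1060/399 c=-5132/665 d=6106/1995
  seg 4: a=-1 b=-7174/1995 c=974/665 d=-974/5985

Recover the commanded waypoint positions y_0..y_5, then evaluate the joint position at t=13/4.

y_0 = S_0(0) = a_0 = 3
y_1 = S_1(0) = a_1 = -1
y_2 = S_2(0) = a_2 = -4
y_3 = S_3(0) = a_3 = 1
y_4 = S_4(0) = a_4 = -1
y_5 = S_4(3) = -3
t_q=13/4 is in segment 2 (τ=1/4); S_2(τ)=-130503/42560

y_0=3 y_1=-1 y_2=-4 y_3=1 y_4=-1 y_5=-3
S(13/4) = -130503/42560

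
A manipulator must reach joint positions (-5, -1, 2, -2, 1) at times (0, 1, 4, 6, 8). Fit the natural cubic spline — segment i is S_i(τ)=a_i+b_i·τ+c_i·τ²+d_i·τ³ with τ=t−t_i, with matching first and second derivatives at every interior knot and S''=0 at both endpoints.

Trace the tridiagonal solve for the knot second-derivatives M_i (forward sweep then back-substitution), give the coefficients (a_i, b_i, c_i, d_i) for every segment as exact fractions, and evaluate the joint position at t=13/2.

Δ: Δ0=4, Δ1=1, Δ2=-2, Δ3=3/2
row 1: diag=8, rhs=-18; c'=3/8, d'=-9/4
row 2: denom=10−3·3/8=71/8; d'=(-18−3·-9/4)/(71/8)=-90/71
row 3: denom=8−2·16/71=536/71; d'=(21−2·-90/71)/(536/71)=1671/536
back: M3=1671/536
back: M2=-90/71−16/71·1671/536=-132/67
back: M1=-9/4−3/8·-132/67=-405/268
M: M0=0, M1=-405/268, M2=-132/67, M3=1671/536, M4=0
seg 0: a=-5, c=M0/2=0, d=(M1−M0)/(6·1)=-135/536, b=Δ0−h0·(2M0+M1)/6=2279/536
seg 1: a=-1, c=M1/2=-405/536, d=(M2−M1)/(6·3)=-41/1608, b=Δ1−h1·(2M1+M2)/6=937/268
seg 2: a=2, c=M2/2=-66/67, d=(M3−M2)/(6·2)=909/2144, b=Δ2−h2·(2M2+M3)/6=-925/536
seg 3: a=-2, c=M3/2=1671/1072, d=(M4−M3)/(6·2)=-557/2144, b=Δ3−h3·(2M3+M4)/6=-155/268
t_q=13/2 → seg 3, τ=1/2; S=-2+-155/268·τ+1671/1072·τ²+-557/2144·τ³=-33137/17152

  seg 0: a=-5 b=2279/536 c=0 d=-135/536
  seg 1: a=-1 b=937/268 c=-405/536 d=-41/1608
  seg 2: a=2 b=-925/536 c=-66/67 d=909/2144
  seg 3: a=-2 b=-155/268 c=1671/1072 d=-557/2144
S(13/2) = -33137/17152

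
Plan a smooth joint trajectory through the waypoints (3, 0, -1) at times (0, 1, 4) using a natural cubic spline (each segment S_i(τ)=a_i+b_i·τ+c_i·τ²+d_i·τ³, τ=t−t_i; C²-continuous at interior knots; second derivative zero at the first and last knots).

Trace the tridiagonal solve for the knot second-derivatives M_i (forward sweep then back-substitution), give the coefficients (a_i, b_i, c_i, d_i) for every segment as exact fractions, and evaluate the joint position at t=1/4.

Δ: Δ0=-3, Δ1=-1/3
row 1: diag=8, rhs=16; c'=3/8, d'=2
back: M1=2
M: M0=0, M1=2, M2=0
seg 0: a=3, c=M0/2=0, d=(M1−M0)/(6·1)=1/3, b=Δ0−h0·(2M0+M1)/6=-10/3
seg 1: a=0, c=M1/2=1, d=(M2−M1)/(6·3)=-1/9, b=Δ1−h1·(2M1+M2)/6=-7/3
t_q=1/4 → seg 0, τ=1/4; S=3+-10/3·τ+0·τ²+1/3·τ³=139/64

  seg 0: a=3 b=-10/3 c=0 d=1/3
  seg 1: a=0 b=-7/3 c=1 d=-1/9
S(1/4) = 139/64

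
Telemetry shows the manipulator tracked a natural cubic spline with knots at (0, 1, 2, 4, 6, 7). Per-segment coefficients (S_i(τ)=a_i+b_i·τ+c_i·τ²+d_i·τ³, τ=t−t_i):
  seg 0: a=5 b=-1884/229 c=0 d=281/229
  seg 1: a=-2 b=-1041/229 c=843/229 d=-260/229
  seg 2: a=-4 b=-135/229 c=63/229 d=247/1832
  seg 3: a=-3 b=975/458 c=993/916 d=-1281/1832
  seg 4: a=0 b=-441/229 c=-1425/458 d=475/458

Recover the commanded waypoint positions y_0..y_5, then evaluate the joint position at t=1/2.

y_0=5 y_1=-2 y_2=-4 y_3=-3 y_4=0 y_5=-4
S(1/2) = 1905/1832

y_0 = S_0(0) = a_0 = 5
y_1 = S_1(0) = a_1 = -2
y_2 = S_2(0) = a_2 = -4
y_3 = S_3(0) = a_3 = -3
y_4 = S_4(0) = a_4 = 0
y_5 = S_4(1) = -4
t_q=1/2 is in segment 0 (τ=1/2); S_0(τ)=1905/1832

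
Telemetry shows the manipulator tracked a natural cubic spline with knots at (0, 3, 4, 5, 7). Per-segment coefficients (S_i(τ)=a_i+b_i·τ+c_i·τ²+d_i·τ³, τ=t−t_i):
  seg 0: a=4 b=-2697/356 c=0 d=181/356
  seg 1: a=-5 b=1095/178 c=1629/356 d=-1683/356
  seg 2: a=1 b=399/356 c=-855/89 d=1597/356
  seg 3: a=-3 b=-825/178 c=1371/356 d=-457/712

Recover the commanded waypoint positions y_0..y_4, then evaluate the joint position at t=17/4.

y_0=4 y_1=-5 y_2=1 y_3=-3 y_4=-2
S(17/4) = 17085/22784

y_0 = S_0(0) = a_0 = 4
y_1 = S_1(0) = a_1 = -5
y_2 = S_2(0) = a_2 = 1
y_3 = S_3(0) = a_3 = -3
y_4 = S_3(2) = -2
t_q=17/4 is in segment 2 (τ=1/4); S_2(τ)=17085/22784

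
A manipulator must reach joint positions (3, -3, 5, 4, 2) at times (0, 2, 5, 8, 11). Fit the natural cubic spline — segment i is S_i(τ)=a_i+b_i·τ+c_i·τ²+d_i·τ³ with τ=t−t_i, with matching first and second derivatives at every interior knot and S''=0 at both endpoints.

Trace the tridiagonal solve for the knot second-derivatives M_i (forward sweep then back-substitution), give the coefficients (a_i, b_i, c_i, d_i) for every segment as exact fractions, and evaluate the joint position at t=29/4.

Δ: Δ0=-3, Δ1=8/3, Δ2=-1/3, Δ3=-2/3
row 1: diag=10, rhs=34; c'=3/10, d'=17/5
row 2: denom=12−3·3/10=111/10; d'=(-18−3·17/5)/(111/10)=-94/37
row 3: denom=12−3·10/37=414/37; d'=(-2−3·-94/37)/(414/37)=104/207
back: M3=104/207
back: M2=-94/37−10/37·104/207=-554/207
back: M1=17/5−3/10·-554/207=290/69
M: M0=0, M1=290/69, M2=-554/207, M3=104/207, M4=0
seg 0: a=3, c=M0/2=0, d=(M1−M0)/(6·2)=145/414, b=Δ0−h0·(2M0+M1)/6=-911/207
seg 1: a=-3, c=M1/2=145/69, d=(M2−M1)/(6·3)=-712/1863, b=Δ1−h1·(2M1+M2)/6=-41/207
seg 2: a=5, c=M2/2=-277/207, d=(M3−M2)/(6·3)=329/1863, b=Δ2−h2·(2M2+M3)/6=433/207
seg 3: a=4, c=M3/2=52/207, d=(M4−M3)/(6·3)=-52/1863, b=Δ3−h3·(2M3+M4)/6=-242/207
t_q=29/4 → seg 2, τ=9/4; S=5+433/207·τ+-277/207·τ²+329/1863·τ³=7277/1472

  seg 0: a=3 b=-911/207 c=0 d=145/414
  seg 1: a=-3 b=-41/207 c=145/69 d=-712/1863
  seg 2: a=5 b=433/207 c=-277/207 d=329/1863
  seg 3: a=4 b=-242/207 c=52/207 d=-52/1863
S(29/4) = 7277/1472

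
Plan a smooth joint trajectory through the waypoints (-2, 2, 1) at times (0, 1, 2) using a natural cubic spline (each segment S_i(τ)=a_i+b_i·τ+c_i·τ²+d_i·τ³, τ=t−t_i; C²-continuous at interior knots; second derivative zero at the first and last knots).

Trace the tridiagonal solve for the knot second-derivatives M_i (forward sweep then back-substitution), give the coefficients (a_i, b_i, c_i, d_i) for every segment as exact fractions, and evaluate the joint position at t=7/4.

  seg 0: a=-2 b=21/4 c=0 d=-5/4
  seg 1: a=2 b=3/2 c=-15/4 d=5/4
S(7/4) = 395/256

Δ: Δ0=4, Δ1=-1
row 1: diag=4, rhs=-30; c'=1/4, d'=-15/2
back: M1=-15/2
M: M0=0, M1=-15/2, M2=0
seg 0: a=-2, c=M0/2=0, d=(M1−M0)/(6·1)=-5/4, b=Δ0−h0·(2M0+M1)/6=21/4
seg 1: a=2, c=M1/2=-15/4, d=(M2−M1)/(6·1)=5/4, b=Δ1−h1·(2M1+M2)/6=3/2
t_q=7/4 → seg 1, τ=3/4; S=2+3/2·τ+-15/4·τ²+5/4·τ³=395/256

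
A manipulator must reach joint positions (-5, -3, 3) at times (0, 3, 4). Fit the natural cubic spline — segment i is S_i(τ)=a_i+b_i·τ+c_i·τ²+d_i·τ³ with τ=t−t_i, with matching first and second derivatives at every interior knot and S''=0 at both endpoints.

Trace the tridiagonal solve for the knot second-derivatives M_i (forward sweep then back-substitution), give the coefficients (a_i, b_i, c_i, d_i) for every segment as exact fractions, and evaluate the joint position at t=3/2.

  seg 0: a=-5 b=-4/3 c=0 d=2/9
  seg 1: a=-3 b=14/3 c=2 d=-2/3
S(3/2) = -25/4

Δ: Δ0=2/3, Δ1=6
row 1: diag=8, rhs=32; c'=1/8, d'=4
back: M1=4
M: M0=0, M1=4, M2=0
seg 0: a=-5, c=M0/2=0, d=(M1−M0)/(6·3)=2/9, b=Δ0−h0·(2M0+M1)/6=-4/3
seg 1: a=-3, c=M1/2=2, d=(M2−M1)/(6·1)=-2/3, b=Δ1−h1·(2M1+M2)/6=14/3
t_q=3/2 → seg 0, τ=3/2; S=-5+-4/3·τ+0·τ²+2/9·τ³=-25/4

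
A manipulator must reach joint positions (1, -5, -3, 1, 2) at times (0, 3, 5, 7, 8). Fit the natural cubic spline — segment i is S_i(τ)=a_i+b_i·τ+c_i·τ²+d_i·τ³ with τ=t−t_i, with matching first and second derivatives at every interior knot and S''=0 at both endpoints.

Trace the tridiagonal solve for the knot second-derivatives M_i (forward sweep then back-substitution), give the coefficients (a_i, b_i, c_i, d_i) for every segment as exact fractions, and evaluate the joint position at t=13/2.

  seg 0: a=1 b=-295/104 c=0 d=29/312
  seg 1: a=-5 b=-17/52 c=87/104 d=-9/104
  seg 2: a=-3 b=103/52 c=33/104 d=-2/13
  seg 3: a=1 b=73/52 c=-63/104 d=21/104
S(13/2) = 69/416

Δ: Δ0=-2, Δ1=1, Δ2=2, Δ3=1
row 1: diag=10, rhs=18; c'=1/5, d'=9/5
row 2: denom=8−2·1/5=38/5; d'=(6−2·9/5)/(38/5)=6/19
row 3: denom=6−2·5/19=104/19; d'=(-6−2·6/19)/(104/19)=-63/52
back: M3=-63/52
back: M2=6/19−5/19·-63/52=33/52
back: M1=9/5−1/5·33/52=87/52
M: M0=0, M1=87/52, M2=33/52, M3=-63/52, M4=0
seg 0: a=1, c=M0/2=0, d=(M1−M0)/(6·3)=29/312, b=Δ0−h0·(2M0+M1)/6=-295/104
seg 1: a=-5, c=M1/2=87/104, d=(M2−M1)/(6·2)=-9/104, b=Δ1−h1·(2M1+M2)/6=-17/52
seg 2: a=-3, c=M2/2=33/104, d=(M3−M2)/(6·2)=-2/13, b=Δ2−h2·(2M2+M3)/6=103/52
seg 3: a=1, c=M3/2=-63/104, d=(M4−M3)/(6·1)=21/104, b=Δ3−h3·(2M3+M4)/6=73/52
t_q=13/2 → seg 2, τ=3/2; S=-3+103/52·τ+33/104·τ²+-2/13·τ³=69/416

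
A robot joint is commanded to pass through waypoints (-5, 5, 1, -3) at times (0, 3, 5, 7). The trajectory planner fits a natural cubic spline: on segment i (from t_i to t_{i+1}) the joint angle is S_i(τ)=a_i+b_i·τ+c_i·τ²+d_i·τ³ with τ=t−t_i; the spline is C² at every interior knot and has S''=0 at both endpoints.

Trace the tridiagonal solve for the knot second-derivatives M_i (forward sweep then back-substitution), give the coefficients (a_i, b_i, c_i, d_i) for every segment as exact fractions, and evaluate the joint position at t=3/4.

Δ: Δ0=10/3, Δ1=-2, Δ2=-2
row 1: diag=10, rhs=-32; c'=1/5, d'=-16/5
row 2: denom=8−2·1/5=38/5; d'=(0−2·-16/5)/(38/5)=16/19
back: M2=16/19
back: M1=-16/5−1/5·16/19=-64/19
M: M0=0, M1=-64/19, M2=16/19, M3=0
seg 0: a=-5, c=M0/2=0, d=(M1−M0)/(6·3)=-32/171, b=Δ0−h0·(2M0+M1)/6=286/57
seg 1: a=5, c=M1/2=-32/19, d=(M2−M1)/(6·2)=20/57, b=Δ1−h1·(2M1+M2)/6=-2/57
seg 2: a=1, c=M2/2=8/19, d=(M3−M2)/(6·2)=-4/57, b=Δ2−h2·(2M2+M3)/6=-146/57
t_q=3/4 → seg 0, τ=3/4; S=-5+286/57·τ+0·τ²+-32/171·τ³=-25/19

  seg 0: a=-5 b=286/57 c=0 d=-32/171
  seg 1: a=5 b=-2/57 c=-32/19 d=20/57
  seg 2: a=1 b=-146/57 c=8/19 d=-4/57
S(3/4) = -25/19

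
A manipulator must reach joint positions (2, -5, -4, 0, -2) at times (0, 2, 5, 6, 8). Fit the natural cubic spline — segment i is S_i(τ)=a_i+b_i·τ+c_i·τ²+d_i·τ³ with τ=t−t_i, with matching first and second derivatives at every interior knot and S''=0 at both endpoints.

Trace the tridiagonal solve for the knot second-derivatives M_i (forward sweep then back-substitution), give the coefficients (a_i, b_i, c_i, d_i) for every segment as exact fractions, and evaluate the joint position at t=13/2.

  seg 0: a=2 b=-4963/1248 c=0 d=595/4992
  seg 1: a=-5 b=-1589/624 c=595/832 d=47/576
  seg 2: a=-4 b=9853/2496 c=603/416 d=-3487/2496
  seg 3: a=0 b=1657/624 c=-2281/832 d=2281/4992
S(13/2) = 9311/13312

Δ: Δ0=-7/2, Δ1=1/3, Δ2=4, Δ3=-1
row 1: diag=10, rhs=23; c'=3/10, d'=23/10
row 2: denom=8−3·3/10=71/10; d'=(22−3·23/10)/(71/10)=151/71
row 3: denom=6−1·10/71=416/71; d'=(-30−1·151/71)/(416/71)=-2281/416
back: M3=-2281/416
back: M2=151/71−10/71·-2281/416=603/208
back: M1=23/10−3/10·603/208=595/416
M: M0=0, M1=595/416, M2=603/208, M3=-2281/416, M4=0
seg 0: a=2, c=M0/2=0, d=(M1−M0)/(6·2)=595/4992, b=Δ0−h0·(2M0+M1)/6=-4963/1248
seg 1: a=-5, c=M1/2=595/832, d=(M2−M1)/(6·3)=47/576, b=Δ1−h1·(2M1+M2)/6=-1589/624
seg 2: a=-4, c=M2/2=603/416, d=(M3−M2)/(6·1)=-3487/2496, b=Δ2−h2·(2M2+M3)/6=9853/2496
seg 3: a=0, c=M3/2=-2281/832, d=(M4−M3)/(6·2)=2281/4992, b=Δ3−h3·(2M3+M4)/6=1657/624
t_q=13/2 → seg 3, τ=1/2; S=0+1657/624·τ+-2281/832·τ²+2281/4992·τ³=9311/13312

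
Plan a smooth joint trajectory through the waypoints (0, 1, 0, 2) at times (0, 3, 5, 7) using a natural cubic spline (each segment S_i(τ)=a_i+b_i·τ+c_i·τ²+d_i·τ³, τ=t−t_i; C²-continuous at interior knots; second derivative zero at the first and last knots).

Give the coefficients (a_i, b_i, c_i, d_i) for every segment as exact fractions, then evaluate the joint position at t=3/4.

  seg 0: a=0 b=163/228 c=0 d=-29/684
  seg 1: a=1 b=-49/114 c=-29/76 d=79/456
  seg 2: a=0 b=7/57 c=25/38 d=-25/228
S(3/4) = 2521/4864

Δ: Δ0=1/3, Δ1=-1/2, Δ2=1
row 1: diag=10, rhs=-5; c'=1/5, d'=-1/2
row 2: denom=8−2·1/5=38/5; d'=(9−2·-1/2)/(38/5)=25/19
back: M2=25/19
back: M1=-1/2−1/5·25/19=-29/38
M: M0=0, M1=-29/38, M2=25/19, M3=0
seg 0: a=0, c=M0/2=0, d=(M1−M0)/(6·3)=-29/684, b=Δ0−h0·(2M0+M1)/6=163/228
seg 1: a=1, c=M1/2=-29/76, d=(M2−M1)/(6·2)=79/456, b=Δ1−h1·(2M1+M2)/6=-49/114
seg 2: a=0, c=M2/2=25/38, d=(M3−M2)/(6·2)=-25/228, b=Δ2−h2·(2M2+M3)/6=7/57
t_q=3/4 → seg 0, τ=3/4; S=0+163/228·τ+0·τ²+-29/684·τ³=2521/4864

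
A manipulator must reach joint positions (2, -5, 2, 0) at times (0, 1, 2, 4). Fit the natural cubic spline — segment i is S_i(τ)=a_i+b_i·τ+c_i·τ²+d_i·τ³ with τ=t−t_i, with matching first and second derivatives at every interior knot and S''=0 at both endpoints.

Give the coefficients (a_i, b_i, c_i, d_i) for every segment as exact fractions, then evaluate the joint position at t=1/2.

Δ: Δ0=-7, Δ1=7, Δ2=-1
row 1: diag=4, rhs=84; c'=1/4, d'=21
row 2: denom=6−1·1/4=23/4; d'=(-48−1·21)/(23/4)=-12
back: M2=-12
back: M1=21−1/4·-12=24
M: M0=0, M1=24, M2=-12, M3=0
seg 0: a=2, c=M0/2=0, d=(M1−M0)/(6·1)=4, b=Δ0−h0·(2M0+M1)/6=-11
seg 1: a=-5, c=M1/2=12, d=(M2−M1)/(6·1)=-6, b=Δ1−h1·(2M1+M2)/6=1
seg 2: a=2, c=M2/2=-6, d=(M3−M2)/(6·2)=1, b=Δ2−h2·(2M2+M3)/6=7
t_q=1/2 → seg 0, τ=1/2; S=2+-11·τ+0·τ²+4·τ³=-3

  seg 0: a=2 b=-11 c=0 d=4
  seg 1: a=-5 b=1 c=12 d=-6
  seg 2: a=2 b=7 c=-6 d=1
S(1/2) = -3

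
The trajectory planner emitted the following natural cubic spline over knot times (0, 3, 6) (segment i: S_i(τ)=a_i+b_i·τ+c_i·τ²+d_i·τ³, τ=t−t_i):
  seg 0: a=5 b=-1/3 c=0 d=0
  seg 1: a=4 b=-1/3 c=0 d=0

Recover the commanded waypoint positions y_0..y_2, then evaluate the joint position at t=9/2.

y_0 = S_0(0) = a_0 = 5
y_1 = S_1(0) = a_1 = 4
y_2 = S_1(3) = 3
t_q=9/2 is in segment 1 (τ=3/2); S_1(τ)=7/2

y_0=5 y_1=4 y_2=3
S(9/2) = 7/2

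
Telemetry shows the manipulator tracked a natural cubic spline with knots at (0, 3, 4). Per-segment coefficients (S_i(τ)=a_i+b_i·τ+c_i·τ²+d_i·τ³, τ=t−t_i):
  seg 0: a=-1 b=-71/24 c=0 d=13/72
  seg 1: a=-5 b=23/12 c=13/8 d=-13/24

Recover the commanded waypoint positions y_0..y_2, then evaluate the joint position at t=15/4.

y_0 = S_0(0) = a_0 = -1
y_1 = S_1(0) = a_1 = -5
y_2 = S_1(1) = -2
t_q=15/4 is in segment 1 (τ=3/4); S_1(τ)=-1473/512

y_0=-1 y_1=-5 y_2=-2
S(15/4) = -1473/512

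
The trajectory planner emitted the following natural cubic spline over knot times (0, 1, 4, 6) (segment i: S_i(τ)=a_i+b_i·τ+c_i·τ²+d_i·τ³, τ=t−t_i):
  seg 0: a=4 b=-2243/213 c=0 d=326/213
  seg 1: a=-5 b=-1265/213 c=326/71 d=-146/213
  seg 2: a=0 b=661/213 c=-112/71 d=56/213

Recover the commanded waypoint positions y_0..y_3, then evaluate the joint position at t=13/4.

y_0=4 y_1=-5 y_2=0 y_3=2
S(13/4) = -6647/2272

y_0 = S_0(0) = a_0 = 4
y_1 = S_1(0) = a_1 = -5
y_2 = S_2(0) = a_2 = 0
y_3 = S_2(2) = 2
t_q=13/4 is in segment 1 (τ=9/4); S_1(τ)=-6647/2272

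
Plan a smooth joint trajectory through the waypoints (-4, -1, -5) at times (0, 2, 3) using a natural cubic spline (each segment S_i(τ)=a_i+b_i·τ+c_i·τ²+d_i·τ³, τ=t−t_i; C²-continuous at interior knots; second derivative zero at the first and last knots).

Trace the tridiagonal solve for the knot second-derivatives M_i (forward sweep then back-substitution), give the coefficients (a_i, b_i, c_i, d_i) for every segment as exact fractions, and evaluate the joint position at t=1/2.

Δ: Δ0=3/2, Δ1=-4
row 1: diag=6, rhs=-33; c'=1/6, d'=-11/2
back: M1=-11/2
M: M0=0, M1=-11/2, M2=0
seg 0: a=-4, c=M0/2=0, d=(M1−M0)/(6·2)=-11/24, b=Δ0−h0·(2M0+M1)/6=10/3
seg 1: a=-1, c=M1/2=-11/4, d=(M2−M1)/(6·1)=11/12, b=Δ1−h1·(2M1+M2)/6=-13/6
t_q=1/2 → seg 0, τ=1/2; S=-4+10/3·τ+0·τ²+-11/24·τ³=-153/64

  seg 0: a=-4 b=10/3 c=0 d=-11/24
  seg 1: a=-1 b=-13/6 c=-11/4 d=11/12
S(1/2) = -153/64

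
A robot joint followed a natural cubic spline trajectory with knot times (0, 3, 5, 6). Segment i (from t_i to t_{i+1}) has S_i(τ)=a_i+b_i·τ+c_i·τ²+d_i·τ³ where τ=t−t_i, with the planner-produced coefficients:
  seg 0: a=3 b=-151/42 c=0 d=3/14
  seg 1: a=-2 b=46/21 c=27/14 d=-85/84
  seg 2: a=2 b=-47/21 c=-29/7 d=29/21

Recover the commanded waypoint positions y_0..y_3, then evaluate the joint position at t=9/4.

y_0 = S_0(0) = a_0 = 3
y_1 = S_1(0) = a_1 = -2
y_2 = S_2(0) = a_2 = 2
y_3 = S_2(1) = -3
t_q=9/4 is in segment 0 (τ=9/4); S_0(τ)=-339/128

y_0=3 y_1=-2 y_2=2 y_3=-3
S(9/4) = -339/128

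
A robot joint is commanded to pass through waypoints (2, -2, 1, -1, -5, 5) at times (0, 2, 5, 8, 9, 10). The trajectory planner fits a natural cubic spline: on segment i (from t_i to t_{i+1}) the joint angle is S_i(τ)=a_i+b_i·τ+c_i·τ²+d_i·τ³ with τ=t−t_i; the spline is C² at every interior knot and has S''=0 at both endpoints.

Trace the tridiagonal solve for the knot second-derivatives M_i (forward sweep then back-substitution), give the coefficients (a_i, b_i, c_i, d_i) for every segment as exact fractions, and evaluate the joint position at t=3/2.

Δ: Δ0=-2, Δ1=1, Δ2=-2/3, Δ3=-4, Δ4=10
row 1: diag=10, rhs=18; c'=3/10, d'=9/5
row 2: denom=12−3·3/10=111/10; d'=(-10−3·9/5)/(111/10)=-154/111
row 3: denom=8−3·10/37=266/37; d'=(-20−3·-154/111)/(266/37)=-293/133
row 4: denom=4−1·37/266=1027/266; d'=(84−1·-293/133)/(1027/266)=22930/1027
back: M4=22930/1027
back: M3=-293/133−37/266·22930/1027=-5452/1027
back: M2=-154/111−10/37·-5452/1027=146/3081
back: M1=9/5−3/10·146/3081=1834/1027
M: M0=0, M1=1834/1027, M2=146/3081, M3=-5452/1027, M4=22930/1027, M5=0
seg 0: a=2, c=M0/2=0, d=(M1−M0)/(6·2)=917/6162, b=Δ0−h0·(2M0+M1)/6=-7996/3081
seg 1: a=-2, c=M1/2=917/1027, d=(M2−M1)/(6·3)=-206/2133, b=Δ1−h1·(2M1+M2)/6=-2494/3081
seg 2: a=1, c=M2/2=73/3081, d=(M3−M2)/(6·3)=-8251/27729, b=Δ2−h2·(2M2+M3)/6=5978/3081
seg 3: a=-1, c=M3/2=-2726/1027, d=(M4−M3)/(6·1)=14191/3081, b=Δ3−h3·(2M3+M4)/6=-18337/3081
seg 4: a=-5, c=M4/2=11465/1027, d=(M5−M4)/(6·1)=-11465/3081, b=Δ4−h4·(2M4+M5)/6=7880/3081
t_q=3/2 → seg 0, τ=3/2; S=2+-7996/3081·τ+0·τ²+917/6162·τ³=-22851/16432

  seg 0: a=2 b=-7996/3081 c=0 d=917/6162
  seg 1: a=-2 b=-2494/3081 c=917/1027 d=-206/2133
  seg 2: a=1 b=5978/3081 c=73/3081 d=-8251/27729
  seg 3: a=-1 b=-18337/3081 c=-2726/1027 d=14191/3081
  seg 4: a=-5 b=7880/3081 c=11465/1027 d=-11465/3081
S(3/2) = -22851/16432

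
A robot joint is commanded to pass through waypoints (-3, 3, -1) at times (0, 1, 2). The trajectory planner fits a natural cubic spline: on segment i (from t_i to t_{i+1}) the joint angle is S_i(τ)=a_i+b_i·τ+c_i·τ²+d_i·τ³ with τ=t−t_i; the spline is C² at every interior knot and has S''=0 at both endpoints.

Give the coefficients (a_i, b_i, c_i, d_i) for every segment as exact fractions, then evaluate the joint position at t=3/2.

Δ: Δ0=6, Δ1=-4
row 1: diag=4, rhs=-60; c'=1/4, d'=-15
back: M1=-15
M: M0=0, M1=-15, M2=0
seg 0: a=-3, c=M0/2=0, d=(M1−M0)/(6·1)=-5/2, b=Δ0−h0·(2M0+M1)/6=17/2
seg 1: a=3, c=M1/2=-15/2, d=(M2−M1)/(6·1)=5/2, b=Δ1−h1·(2M1+M2)/6=1
t_q=3/2 → seg 1, τ=1/2; S=3+1·τ+-15/2·τ²+5/2·τ³=31/16

  seg 0: a=-3 b=17/2 c=0 d=-5/2
  seg 1: a=3 b=1 c=-15/2 d=5/2
S(3/2) = 31/16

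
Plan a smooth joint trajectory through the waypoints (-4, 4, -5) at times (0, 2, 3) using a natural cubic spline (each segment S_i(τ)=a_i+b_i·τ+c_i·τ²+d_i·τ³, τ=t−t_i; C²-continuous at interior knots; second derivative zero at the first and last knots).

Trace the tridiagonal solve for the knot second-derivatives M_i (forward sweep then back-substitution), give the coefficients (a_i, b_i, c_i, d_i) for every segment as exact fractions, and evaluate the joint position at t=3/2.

  seg 0: a=-4 b=25/3 c=0 d=-13/12
  seg 1: a=4 b=-14/3 c=-13/2 d=13/6
S(3/2) = 155/32

Δ: Δ0=4, Δ1=-9
row 1: diag=6, rhs=-78; c'=1/6, d'=-13
back: M1=-13
M: M0=0, M1=-13, M2=0
seg 0: a=-4, c=M0/2=0, d=(M1−M0)/(6·2)=-13/12, b=Δ0−h0·(2M0+M1)/6=25/3
seg 1: a=4, c=M1/2=-13/2, d=(M2−M1)/(6·1)=13/6, b=Δ1−h1·(2M1+M2)/6=-14/3
t_q=3/2 → seg 0, τ=3/2; S=-4+25/3·τ+0·τ²+-13/12·τ³=155/32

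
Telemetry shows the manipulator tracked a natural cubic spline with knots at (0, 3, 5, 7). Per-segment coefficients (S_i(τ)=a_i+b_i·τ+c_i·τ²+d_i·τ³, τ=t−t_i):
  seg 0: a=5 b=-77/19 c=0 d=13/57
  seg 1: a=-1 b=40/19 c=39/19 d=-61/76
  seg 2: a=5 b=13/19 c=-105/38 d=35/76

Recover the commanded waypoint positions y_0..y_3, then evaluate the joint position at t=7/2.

y_0 = S_0(0) = a_0 = 5
y_1 = S_1(0) = a_1 = -1
y_2 = S_2(0) = a_2 = 5
y_3 = S_2(2) = -1
t_q=7/2 is in segment 1 (τ=1/2); S_1(τ)=283/608

y_0=5 y_1=-1 y_2=5 y_3=-1
S(7/2) = 283/608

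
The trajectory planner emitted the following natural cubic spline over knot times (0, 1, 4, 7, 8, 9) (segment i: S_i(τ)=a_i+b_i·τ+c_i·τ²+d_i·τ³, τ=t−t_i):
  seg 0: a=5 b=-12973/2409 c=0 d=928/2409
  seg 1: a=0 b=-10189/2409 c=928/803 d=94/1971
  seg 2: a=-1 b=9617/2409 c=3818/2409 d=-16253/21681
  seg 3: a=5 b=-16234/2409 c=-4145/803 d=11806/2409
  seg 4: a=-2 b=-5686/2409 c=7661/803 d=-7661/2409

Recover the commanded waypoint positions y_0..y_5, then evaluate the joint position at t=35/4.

y_0=5 y_1=0 y_2=-1 y_3=5 y_4=-2 y_5=2
S(35/4) = 13087/51392

y_0 = S_0(0) = a_0 = 5
y_1 = S_1(0) = a_1 = 0
y_2 = S_2(0) = a_2 = -1
y_3 = S_3(0) = a_3 = 5
y_4 = S_4(0) = a_4 = -2
y_5 = S_4(1) = 2
t_q=35/4 is in segment 4 (τ=3/4); S_4(τ)=13087/51392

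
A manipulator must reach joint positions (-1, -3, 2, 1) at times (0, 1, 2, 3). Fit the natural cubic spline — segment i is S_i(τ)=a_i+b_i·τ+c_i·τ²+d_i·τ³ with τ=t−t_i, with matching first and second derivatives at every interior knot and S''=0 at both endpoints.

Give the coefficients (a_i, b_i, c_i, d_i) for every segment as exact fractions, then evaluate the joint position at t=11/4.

  seg 0: a=-1 b=-64/15 c=0 d=34/15
  seg 1: a=-3 b=38/15 c=34/5 d=-13/3
  seg 2: a=2 b=47/15 c=-31/5 d=31/15
S(11/4) = 111/64

Δ: Δ0=-2, Δ1=5, Δ2=-1
row 1: diag=4, rhs=42; c'=1/4, d'=21/2
row 2: denom=4−1·1/4=15/4; d'=(-36−1·21/2)/(15/4)=-62/5
back: M2=-62/5
back: M1=21/2−1/4·-62/5=68/5
M: M0=0, M1=68/5, M2=-62/5, M3=0
seg 0: a=-1, c=M0/2=0, d=(M1−M0)/(6·1)=34/15, b=Δ0−h0·(2M0+M1)/6=-64/15
seg 1: a=-3, c=M1/2=34/5, d=(M2−M1)/(6·1)=-13/3, b=Δ1−h1·(2M1+M2)/6=38/15
seg 2: a=2, c=M2/2=-31/5, d=(M3−M2)/(6·1)=31/15, b=Δ2−h2·(2M2+M3)/6=47/15
t_q=11/4 → seg 2, τ=3/4; S=2+47/15·τ+-31/5·τ²+31/15·τ³=111/64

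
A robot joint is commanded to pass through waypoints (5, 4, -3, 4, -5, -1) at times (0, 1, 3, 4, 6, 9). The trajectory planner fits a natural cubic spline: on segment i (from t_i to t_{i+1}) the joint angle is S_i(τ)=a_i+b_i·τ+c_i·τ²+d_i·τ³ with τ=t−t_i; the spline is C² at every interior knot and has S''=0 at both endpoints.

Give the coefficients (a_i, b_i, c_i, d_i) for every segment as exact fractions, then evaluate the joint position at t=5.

  seg 0: a=5 b=1537/5196 c=0 d=-6733/5196
  seg 1: a=4 b=-9331/2598 c=-6733/1732 d=20437/10392
  seg 2: a=-3 b=5791/1299 c=3426/433 d=-6976/1299
  seg 3: a=4 b=5419/1299 c=-3550/433 d=20071/10392
  seg 4: a=-5 b=-14149/2598 c=5871/1732 d=-1957/5196
S(5) = 6597/3464

Δ: Δ0=-1, Δ1=-7/2, Δ2=7, Δ3=-9/2, Δ4=4/3
row 1: diag=6, rhs=-15; c'=1/3, d'=-5/2
row 2: denom=6−2·1/3=16/3; d'=(63−2·-5/2)/(16/3)=51/4
row 3: denom=6−1·3/16=93/16; d'=(-69−1·51/4)/(93/16)=-436/31
row 4: denom=10−2·32/93=866/93; d'=(35−2·-436/31)/(866/93)=5871/866
back: M4=5871/866
back: M3=-436/31−32/93·5871/866=-7100/433
back: M2=51/4−3/16·-7100/433=6852/433
back: M1=-5/2−1/3·6852/433=-6733/866
M: M0=0, M1=-6733/866, M2=6852/433, M3=-7100/433, M4=5871/866, M5=0
seg 0: a=5, c=M0/2=0, d=(M1−M0)/(6·1)=-6733/5196, b=Δ0−h0·(2M0+M1)/6=1537/5196
seg 1: a=4, c=M1/2=-6733/1732, d=(M2−M1)/(6·2)=20437/10392, b=Δ1−h1·(2M1+M2)/6=-9331/2598
seg 2: a=-3, c=M2/2=3426/433, d=(M3−M2)/(6·1)=-6976/1299, b=Δ2−h2·(2M2+M3)/6=5791/1299
seg 3: a=4, c=M3/2=-3550/433, d=(M4−M3)/(6·2)=20071/10392, b=Δ3−h3·(2M3+M4)/6=5419/1299
seg 4: a=-5, c=M4/2=5871/1732, d=(M5−M4)/(6·3)=-1957/5196, b=Δ4−h4·(2M4+M5)/6=-14149/2598
t_q=5 → seg 3, τ=1; S=4+5419/1299·τ+-3550/433·τ²+20071/10392·τ³=6597/3464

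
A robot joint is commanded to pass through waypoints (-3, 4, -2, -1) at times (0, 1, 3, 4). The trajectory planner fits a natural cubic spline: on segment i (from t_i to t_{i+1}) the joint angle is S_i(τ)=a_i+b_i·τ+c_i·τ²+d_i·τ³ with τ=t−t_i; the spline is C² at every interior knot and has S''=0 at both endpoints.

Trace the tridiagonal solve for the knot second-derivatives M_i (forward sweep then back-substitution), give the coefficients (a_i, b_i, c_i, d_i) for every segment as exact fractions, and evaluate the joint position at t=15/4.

Δ: Δ0=7, Δ1=-3, Δ2=1
row 1: diag=6, rhs=-60; c'=1/3, d'=-10
row 2: denom=6−2·1/3=16/3; d'=(24−2·-10)/(16/3)=33/4
back: M2=33/4
back: M1=-10−1/3·33/4=-51/4
M: M0=0, M1=-51/4, M2=33/4, M3=0
seg 0: a=-3, c=M0/2=0, d=(M1−M0)/(6·1)=-17/8, b=Δ0−h0·(2M0+M1)/6=73/8
seg 1: a=4, c=M1/2=-51/8, d=(M2−M1)/(6·2)=7/4, b=Δ1−h1·(2M1+M2)/6=11/4
seg 2: a=-2, c=M2/2=33/8, d=(M3−M2)/(6·1)=-11/8, b=Δ2−h2·(2M2+M3)/6=-7/4
t_q=15/4 → seg 2, τ=3/4; S=-2+-7/4·τ+33/8·τ²+-11/8·τ³=-805/512

  seg 0: a=-3 b=73/8 c=0 d=-17/8
  seg 1: a=4 b=11/4 c=-51/8 d=7/4
  seg 2: a=-2 b=-7/4 c=33/8 d=-11/8
S(15/4) = -805/512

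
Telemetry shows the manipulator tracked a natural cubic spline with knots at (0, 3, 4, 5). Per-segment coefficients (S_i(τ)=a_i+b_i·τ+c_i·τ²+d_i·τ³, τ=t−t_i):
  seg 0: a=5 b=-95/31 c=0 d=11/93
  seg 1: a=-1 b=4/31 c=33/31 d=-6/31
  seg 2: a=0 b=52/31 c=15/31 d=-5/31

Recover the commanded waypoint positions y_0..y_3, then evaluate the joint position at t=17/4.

y_0=5 y_1=-1 y_2=0 y_3=2
S(17/4) = 887/1984

y_0 = S_0(0) = a_0 = 5
y_1 = S_1(0) = a_1 = -1
y_2 = S_2(0) = a_2 = 0
y_3 = S_2(1) = 2
t_q=17/4 is in segment 2 (τ=1/4); S_2(τ)=887/1984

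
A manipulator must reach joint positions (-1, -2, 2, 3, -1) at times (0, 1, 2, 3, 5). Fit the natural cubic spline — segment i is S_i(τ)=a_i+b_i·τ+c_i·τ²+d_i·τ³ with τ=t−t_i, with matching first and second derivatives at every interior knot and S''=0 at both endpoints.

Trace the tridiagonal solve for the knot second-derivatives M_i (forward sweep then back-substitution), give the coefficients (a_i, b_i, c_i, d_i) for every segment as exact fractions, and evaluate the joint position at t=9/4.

  seg 0: a=-1 b=-108/43 c=0 d=65/43
  seg 1: a=-2 b=87/43 c=195/43 d=-110/43
  seg 2: a=2 b=147/43 c=-135/43 d=31/43
  seg 3: a=3 b=-30/43 c=-42/43 d=7/43
S(9/4) = 7347/2752

Δ: Δ0=-1, Δ1=4, Δ2=1, Δ3=-2
row 1: diag=4, rhs=30; c'=1/4, d'=15/2
row 2: denom=4−1·1/4=15/4; d'=(-18−1·15/2)/(15/4)=-34/5
row 3: denom=6−1·4/15=86/15; d'=(-18−1·-34/5)/(86/15)=-84/43
back: M3=-84/43
back: M2=-34/5−4/15·-84/43=-270/43
back: M1=15/2−1/4·-270/43=390/43
M: M0=0, M1=390/43, M2=-270/43, M3=-84/43, M4=0
seg 0: a=-1, c=M0/2=0, d=(M1−M0)/(6·1)=65/43, b=Δ0−h0·(2M0+M1)/6=-108/43
seg 1: a=-2, c=M1/2=195/43, d=(M2−M1)/(6·1)=-110/43, b=Δ1−h1·(2M1+M2)/6=87/43
seg 2: a=2, c=M2/2=-135/43, d=(M3−M2)/(6·1)=31/43, b=Δ2−h2·(2M2+M3)/6=147/43
seg 3: a=3, c=M3/2=-42/43, d=(M4−M3)/(6·2)=7/43, b=Δ3−h3·(2M3+M4)/6=-30/43
t_q=9/4 → seg 2, τ=1/4; S=2+147/43·τ+-135/43·τ²+31/43·τ³=7347/2752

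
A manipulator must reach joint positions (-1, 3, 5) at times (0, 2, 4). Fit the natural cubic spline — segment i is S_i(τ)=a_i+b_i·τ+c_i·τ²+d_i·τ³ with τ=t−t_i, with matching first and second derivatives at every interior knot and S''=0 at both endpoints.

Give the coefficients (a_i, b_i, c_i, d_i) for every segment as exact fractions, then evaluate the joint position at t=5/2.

Δ: Δ0=2, Δ1=1
row 1: diag=8, rhs=-6; c'=1/4, d'=-3/4
back: M1=-3/4
M: M0=0, M1=-3/4, M2=0
seg 0: a=-1, c=M0/2=0, d=(M1−M0)/(6·2)=-1/16, b=Δ0−h0·(2M0+M1)/6=9/4
seg 1: a=3, c=M1/2=-3/8, d=(M2−M1)/(6·2)=1/16, b=Δ1−h1·(2M1+M2)/6=3/2
t_q=5/2 → seg 1, τ=1/2; S=3+3/2·τ+-3/8·τ²+1/16·τ³=469/128

  seg 0: a=-1 b=9/4 c=0 d=-1/16
  seg 1: a=3 b=3/2 c=-3/8 d=1/16
S(5/2) = 469/128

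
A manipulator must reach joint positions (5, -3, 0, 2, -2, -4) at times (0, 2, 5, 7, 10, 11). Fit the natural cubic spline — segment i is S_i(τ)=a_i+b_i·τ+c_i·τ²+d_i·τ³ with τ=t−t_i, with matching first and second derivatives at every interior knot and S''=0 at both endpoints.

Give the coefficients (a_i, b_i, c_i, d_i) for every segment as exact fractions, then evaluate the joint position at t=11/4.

Δ: Δ0=-4, Δ1=1, Δ2=1, Δ3=-4/3, Δ4=-2
row 1: diag=10, rhs=30; c'=3/10, d'=3
row 2: denom=10−3·3/10=91/10; d'=(0−3·3)/(91/10)=-90/91
row 3: denom=10−2·20/91=870/91; d'=(-14−2·-90/91)/(870/91)=-547/435
row 4: denom=8−3·91/290=2047/290; d'=(-4−3·-547/435)/(2047/290)=-66/2047
back: M4=-66/2047
back: M3=-547/435−91/290·-66/2047=-7660/6141
back: M2=-90/91−20/91·-7660/6141=-4390/6141
back: M1=3−3/10·-4390/6141=6580/2047
M: M0=0, M1=6580/2047, M2=-4390/6141, M3=-7660/6141, M4=-66/2047, M5=0
seg 0: a=5, c=M0/2=0, d=(M1−M0)/(6·2)=1645/6141, b=Δ0−h0·(2M0+M1)/6=-31144/6141
seg 1: a=-3, c=M1/2=3290/2047, d=(M2−M1)/(6·3)=-12065/55269, b=Δ1−h1·(2M1+M2)/6=-11404/6141
seg 2: a=0, c=M2/2=-2195/6141, d=(M3−M2)/(6·2)=-545/12282, b=Δ2−h2·(2M2+M3)/6=11621/6141
seg 3: a=2, c=M3/2=-3830/6141, d=(M4−M3)/(6·3)=3731/55269, b=Δ3−h3·(2M3+M4)/6=-143/2047
seg 4: a=-2, c=M4/2=-33/2047, d=(M5−M4)/(6·1)=11/2047, b=Δ4−h4·(2M4+M5)/6=-4072/2047
t_q=11/4 → seg 1, τ=3/4; S=-3+-11404/6141·τ+3290/2047·τ²+-12065/55269·τ³=-469113/131008

  seg 0: a=5 b=-31144/6141 c=0 d=1645/6141
  seg 1: a=-3 b=-11404/6141 c=3290/2047 d=-12065/55269
  seg 2: a=0 b=11621/6141 c=-2195/6141 d=-545/12282
  seg 3: a=2 b=-143/2047 c=-3830/6141 d=3731/55269
  seg 4: a=-2 b=-4072/2047 c=-33/2047 d=11/2047
S(11/4) = -469113/131008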